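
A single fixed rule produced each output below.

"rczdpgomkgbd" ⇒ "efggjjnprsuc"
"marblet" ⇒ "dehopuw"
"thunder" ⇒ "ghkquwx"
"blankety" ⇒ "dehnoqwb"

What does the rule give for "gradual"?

ddgjoux

In each case the input is transformed by: sort the characters into alphabetical order, then shift every letter 3 places forward in the alphabet (wrapping around).
Working it through for "gradual": intermediate "aadglru", final "ddgjoux".
(Check on "marblet": → "abelmrt" → "dehopuw" ✓)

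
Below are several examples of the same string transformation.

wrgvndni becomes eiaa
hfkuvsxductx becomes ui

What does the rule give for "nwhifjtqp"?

Each output is the input with this applied: shift every letter 13 places forward in the alphabet (wrapping around) — i.e. ROT13, then keep only the vowels.
For "nwhifjtqp", step one produces "ajuvswgdc"; step two turns that into "au".

au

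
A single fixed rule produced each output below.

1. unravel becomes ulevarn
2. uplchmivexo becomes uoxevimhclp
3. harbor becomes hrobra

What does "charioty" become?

cytoirah

What's happening: reverse the string, then move the last character to the front.
For "charioty" the result is "cytoirah".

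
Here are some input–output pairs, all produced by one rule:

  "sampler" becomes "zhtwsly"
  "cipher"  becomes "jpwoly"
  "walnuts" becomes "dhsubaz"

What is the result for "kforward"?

rmvydhyk

What's happening: shift every letter 7 places forward in the alphabet (wrapping around).
So "kforward" becomes "rmvydhyk".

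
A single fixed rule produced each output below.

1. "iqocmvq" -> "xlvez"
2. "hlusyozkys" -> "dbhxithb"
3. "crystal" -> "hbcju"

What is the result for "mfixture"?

What's happening: delete the first 2 characters, then shift every letter 9 places forward in the alphabet (wrapping around).
"mfixture" → "ixture" → "rgcdan".

rgcdan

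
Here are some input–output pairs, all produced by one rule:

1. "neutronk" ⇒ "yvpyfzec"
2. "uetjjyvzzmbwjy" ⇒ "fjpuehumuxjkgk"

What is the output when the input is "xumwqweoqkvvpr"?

icfaxghgbvhbpz

What's happening: take characters alternately from the front and the back (1st, last, 2nd, 2nd-last, ...), then shift every letter 11 places forward in the alphabet (wrapping around).
Starting from "xumwqweoqkvvpr": after the first operation, "xrupmvwvqkwqeo"; after the second, "icfaxghgbvhbpz".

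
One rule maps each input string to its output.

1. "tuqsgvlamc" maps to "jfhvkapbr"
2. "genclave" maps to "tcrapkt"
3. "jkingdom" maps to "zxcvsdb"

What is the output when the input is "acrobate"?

rgdqpit

Rule — shift every letter 11 places backward in the alphabet (wrapping around), then delete the first character.
On "acrobate": the first step gives "prgdqpit", and the second then gives "rgdqpit".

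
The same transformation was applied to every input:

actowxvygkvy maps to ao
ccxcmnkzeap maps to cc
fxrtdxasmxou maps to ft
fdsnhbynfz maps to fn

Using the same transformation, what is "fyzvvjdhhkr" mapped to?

fv

Rule — keep one character in every 3, starting at position 1 (positions 1st, 4th, 7th, ...), then delete the last 2 characters.
"fyzvvjdhhkr" → "fvdk" → "fv".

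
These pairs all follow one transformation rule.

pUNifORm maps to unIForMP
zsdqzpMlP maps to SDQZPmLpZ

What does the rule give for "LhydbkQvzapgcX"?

HYDBKqVZAPGCxl

The pattern: flip the case of every letter, then move the first character to the end.
On "LhydbkQvzapgcX": the first step gives "lHYDBKqVZAPGCx", and the second then gives "HYDBKqVZAPGCxl".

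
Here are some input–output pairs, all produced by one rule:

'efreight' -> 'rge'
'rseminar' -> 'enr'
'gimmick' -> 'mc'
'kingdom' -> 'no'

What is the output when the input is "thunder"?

In each case the input is transformed by: move the first character to the end, then keep one character in every 3, starting at position 2 (positions 2nd, 5th, 8th, ...).
Starting from "thunder": after the first operation, "hundert"; after the second, "ue".

ue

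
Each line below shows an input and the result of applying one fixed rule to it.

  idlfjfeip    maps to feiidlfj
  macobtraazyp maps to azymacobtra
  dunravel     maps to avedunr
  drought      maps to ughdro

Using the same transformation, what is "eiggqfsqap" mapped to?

sqaeiggqf

In each case the input is transformed by: delete the last character, then move the last 3 characters to the front (rotate right by 3).
Applying both steps to "eiggqfsqap": "eiggqfsqa", then "sqaeiggqf".
(Check on "dunravel": → "dunrave" → "avedunr" ✓)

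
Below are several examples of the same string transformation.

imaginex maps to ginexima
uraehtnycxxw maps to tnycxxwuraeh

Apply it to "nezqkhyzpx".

What's happening: move the last character to the front, then swap the front and back halves of the string.
Applying both steps to "nezqkhyzpx": "xnezqkhyzp", then "khyzpxnezq".

khyzpxnezq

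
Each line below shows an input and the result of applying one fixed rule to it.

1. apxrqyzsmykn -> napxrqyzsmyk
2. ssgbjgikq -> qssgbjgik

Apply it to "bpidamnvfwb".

bbpidamnvfw

The rule is to move the last character to the front.
So "bpidamnvfwb" becomes "bbpidamnvfw".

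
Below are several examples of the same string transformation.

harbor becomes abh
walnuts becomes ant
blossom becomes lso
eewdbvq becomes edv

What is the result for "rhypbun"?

hpu

Looking at the pairs, the operation is to swap the first and last characters, then keep every other character starting from the second (positions 2nd, 4th, 6th, ...).
Working it through for "rhypbun": intermediate "nhypbur", final "hpu".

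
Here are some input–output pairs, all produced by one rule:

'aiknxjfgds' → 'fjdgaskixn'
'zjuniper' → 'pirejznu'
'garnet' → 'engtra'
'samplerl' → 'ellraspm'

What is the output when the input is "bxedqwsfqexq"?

fseqqxxbdewq

The transformation: swap the front and back halves of the string, then swap each adjacent pair of characters (1↔2, 3↔4, ...).
On "bxedqwsfqexq": the first step gives "sfqexqbxedqw", and the second then gives "fseqqxxbdewq".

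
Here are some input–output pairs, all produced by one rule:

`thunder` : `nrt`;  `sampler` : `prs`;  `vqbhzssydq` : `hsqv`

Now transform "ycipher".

pry

The pattern: keep one character in every 3, starting at position 1 (positions 1st, 4th, 7th, ...), then move the first character to the end.
"ycipher" → "ypr" → "pry".
(Check on "vqbhzssydq": → "vhsq" → "hsqv" ✓)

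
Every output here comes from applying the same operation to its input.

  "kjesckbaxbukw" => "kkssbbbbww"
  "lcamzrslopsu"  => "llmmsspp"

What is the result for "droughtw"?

dduutt

Each output is the input with this applied: keep one character in every 3, starting at position 1 (positions 1st, 4th, 7th, ...), then double every character.
On "droughtw": the first step gives "dut", and the second then gives "dduutt".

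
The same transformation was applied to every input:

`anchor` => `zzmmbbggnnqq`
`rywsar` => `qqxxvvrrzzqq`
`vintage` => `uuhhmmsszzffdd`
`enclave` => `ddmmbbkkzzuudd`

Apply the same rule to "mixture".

llhhwwssttqqdd

Rule — double every character, then shift every letter 1 place backward in the alphabet (wrapping around).
Applying both steps to "mixture": "mmiixxttuurree", then "llhhwwssttqqdd".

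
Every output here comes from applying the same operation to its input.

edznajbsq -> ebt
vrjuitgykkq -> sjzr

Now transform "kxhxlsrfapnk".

ymgo

What's happening: shift every letter 1 place forward in the alphabet (wrapping around), then keep one character in every 3, starting at position 2 (positions 2nd, 5th, 8th, ...).
On "kxhxlsrfapnk": the first step gives "lyiymtsgbqol", and the second then gives "ymgo".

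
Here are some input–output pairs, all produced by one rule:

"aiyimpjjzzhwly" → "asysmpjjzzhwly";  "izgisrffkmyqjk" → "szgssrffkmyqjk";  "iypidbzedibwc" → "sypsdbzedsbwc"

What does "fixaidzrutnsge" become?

The transformation: replace every "i" with "s".
"fixaidzrutnsge" → "fsxasdzrutnsge".

fsxasdzrutnsge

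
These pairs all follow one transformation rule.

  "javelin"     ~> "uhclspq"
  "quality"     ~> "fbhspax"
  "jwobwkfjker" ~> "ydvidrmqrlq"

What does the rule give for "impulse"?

ltwbszp

Each output is the input with this applied: shift every letter 7 places forward in the alphabet (wrapping around), then swap the first and last characters.
Working it through for "impulse": intermediate "ptwbszl", final "ltwbszp".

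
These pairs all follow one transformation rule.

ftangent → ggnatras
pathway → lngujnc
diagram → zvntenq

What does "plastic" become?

The pattern: swap the first and last characters, then shift every letter 13 places forward in the alphabet (wrapping around) — i.e. ROT13.
Working it through for "plastic": intermediate "clastip", final "pynfgvc".

pynfgvc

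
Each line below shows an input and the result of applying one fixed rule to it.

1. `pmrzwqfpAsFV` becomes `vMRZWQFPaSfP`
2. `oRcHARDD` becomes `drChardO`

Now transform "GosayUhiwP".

The rule is to swap the first and last characters, then flip the case of every letter.
For "GosayUhiwP", step one produces "PosayUhiwG"; step two turns that into "pOSAYuHIWg".

pOSAYuHIWg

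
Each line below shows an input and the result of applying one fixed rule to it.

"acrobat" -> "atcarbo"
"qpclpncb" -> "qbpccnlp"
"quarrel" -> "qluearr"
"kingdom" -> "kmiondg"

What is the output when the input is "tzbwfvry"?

The rule is to take characters alternately from the front and the back (1st, last, 2nd, 2nd-last, ...).
"tzbwfvry" → "tyzrbvwf".

tyzrbvwf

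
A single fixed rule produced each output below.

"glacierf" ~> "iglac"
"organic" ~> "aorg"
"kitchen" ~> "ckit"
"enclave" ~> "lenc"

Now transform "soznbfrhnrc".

What's happening: delete the last 3 characters, then move the last character to the front.
On "soznbfrhnrc": the first step gives "soznbfrh", and the second then gives "hsoznbfr".

hsoznbfr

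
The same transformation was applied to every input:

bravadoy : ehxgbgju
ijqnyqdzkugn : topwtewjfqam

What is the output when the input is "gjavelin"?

tmpgbkro

What's happening: move the last character to the front, then shift every letter 6 places forward in the alphabet (wrapping around).
Working it through for "gjavelin": intermediate "ngjaveli", final "tmpgbkro".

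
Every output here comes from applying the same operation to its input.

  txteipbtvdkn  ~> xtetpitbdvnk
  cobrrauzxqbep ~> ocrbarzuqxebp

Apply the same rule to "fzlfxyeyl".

zfflyxyel

Each output is the input with this applied: swap each adjacent pair of characters (1↔2, 3↔4, ...).
For "fzlfxyeyl" the result is "zfflyxyel".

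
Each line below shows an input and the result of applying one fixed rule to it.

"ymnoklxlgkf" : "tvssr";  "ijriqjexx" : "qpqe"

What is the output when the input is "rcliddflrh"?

The transformation: shift every letter 7 places forward in the alphabet (wrapping around), then keep every other character starting from the second (positions 2nd, 4th, 6th, ...).
Working it through for "rcliddflrh": intermediate "yjspkkmsyo", final "jpkso".

jpkso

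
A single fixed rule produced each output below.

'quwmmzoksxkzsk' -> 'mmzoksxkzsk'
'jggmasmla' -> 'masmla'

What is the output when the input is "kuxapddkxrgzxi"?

Each output is the input with this applied: delete the first 3 characters.
So "kuxapddkxrgzxi" becomes "apddkxrgzxi".

apddkxrgzxi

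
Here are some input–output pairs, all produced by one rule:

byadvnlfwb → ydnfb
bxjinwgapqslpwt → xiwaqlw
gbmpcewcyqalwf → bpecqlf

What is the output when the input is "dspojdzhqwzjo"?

In each case the input is transformed by: keep every other character starting from the second (positions 2nd, 4th, 6th, ...).
Doing the same to "dspojdzhqwzjo": "sodhwj".

sodhwj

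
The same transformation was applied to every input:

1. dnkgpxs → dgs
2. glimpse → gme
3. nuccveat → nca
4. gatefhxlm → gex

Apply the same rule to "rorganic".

rgi

Rule — keep one character in every 3, starting at position 1 (positions 1st, 4th, 7th, ...).
So "rorganic" becomes "rgi".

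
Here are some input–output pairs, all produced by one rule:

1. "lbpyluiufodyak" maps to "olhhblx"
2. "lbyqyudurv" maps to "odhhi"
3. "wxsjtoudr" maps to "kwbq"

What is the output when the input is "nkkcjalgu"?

Each output is the input with this applied: shift every letter 13 places forward in the alphabet (wrapping around) — i.e. ROT13, then keep every other character starting from the second (positions 2nd, 4th, 6th, ...).
Working it through for "nkkcjalgu": intermediate "axxpwnyth", final "xpnt".
(Check on "wxsjtoudr": → "jkfwgbhqe" → "kwbq" ✓)

xpnt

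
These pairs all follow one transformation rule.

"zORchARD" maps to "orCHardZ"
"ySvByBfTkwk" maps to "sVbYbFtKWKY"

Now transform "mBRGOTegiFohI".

brgotEGIfOHiM

The pattern: flip the case of every letter, then move the first character to the end.
"mBRGOTegiFohI" → "MbrgotEGIfOHi" → "brgotEGIfOHiM".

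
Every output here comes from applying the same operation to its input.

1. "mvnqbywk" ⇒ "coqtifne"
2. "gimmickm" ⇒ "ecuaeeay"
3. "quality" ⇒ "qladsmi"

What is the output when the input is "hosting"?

Looking at the pairs, the operation is to reverse the string, then shift every letter 8 places backward in the alphabet (wrapping around).
"hosting" → "gnitsoh" → "yfalkgz".

yfalkgz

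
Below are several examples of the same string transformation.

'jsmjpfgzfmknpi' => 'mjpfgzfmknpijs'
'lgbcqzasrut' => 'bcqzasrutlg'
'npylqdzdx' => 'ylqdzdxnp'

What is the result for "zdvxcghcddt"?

vxcghcddtzd

In each case the input is transformed by: move the first 2 characters to the end (rotate left by 2).
For "zdvxcghcddt" the result is "vxcghcddtzd".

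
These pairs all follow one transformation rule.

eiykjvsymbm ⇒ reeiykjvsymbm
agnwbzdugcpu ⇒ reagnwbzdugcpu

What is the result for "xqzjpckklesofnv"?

The pattern: prepend "re".
On "xqzjpckklesofnv" that produces "rexqzjpckklesofnv".

rexqzjpckklesofnv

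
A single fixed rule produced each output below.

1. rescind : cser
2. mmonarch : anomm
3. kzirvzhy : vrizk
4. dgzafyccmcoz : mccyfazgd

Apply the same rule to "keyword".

wyek

Rule — reverse the string, then delete the first 3 characters.
Starting from "keyword": after the first operation, "drowyek"; after the second, "wyek".
(Check on "rescind": → "dnicser" → "cser" ✓)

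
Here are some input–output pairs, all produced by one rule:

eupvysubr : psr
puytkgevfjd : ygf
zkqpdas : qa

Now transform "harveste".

What's happening: keep one character in every 3, starting at position 3 (positions 3rd, 6th, 9th, ...).
For "harveste" the result is "rs".

rs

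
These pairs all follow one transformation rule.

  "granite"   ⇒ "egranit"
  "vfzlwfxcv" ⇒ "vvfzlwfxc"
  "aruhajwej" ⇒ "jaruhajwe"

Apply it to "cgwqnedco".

ocgwqnedc

Looking at the pairs, the operation is to move the last character to the front.
Doing the same to "cgwqnedco": "ocgwqnedc".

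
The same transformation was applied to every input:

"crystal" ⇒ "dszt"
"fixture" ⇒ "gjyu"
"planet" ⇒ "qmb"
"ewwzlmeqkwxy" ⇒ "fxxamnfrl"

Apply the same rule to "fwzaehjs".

Looking at the pairs, the operation is to shift every letter 1 place forward in the alphabet (wrapping around), then delete the last 3 characters.
Working it through for "fwzaehjs": intermediate "gxabfikt", final "gxabf".

gxabf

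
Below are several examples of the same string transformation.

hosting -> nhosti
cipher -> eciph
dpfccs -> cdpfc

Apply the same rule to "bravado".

dbrava

Each output is the input with this applied: delete the last character, then move the last character to the front.
On "bravado": the first step gives "bravad", and the second then gives "dbrava".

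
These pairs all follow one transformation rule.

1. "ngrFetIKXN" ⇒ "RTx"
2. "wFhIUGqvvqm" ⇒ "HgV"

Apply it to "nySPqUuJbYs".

The transformation: keep one character in every 3, starting at position 3 (positions 3rd, 6th, 9th, ...), then flip the case of every letter.
Applying that to "nySPqUuJbYs" gives "suB".

suB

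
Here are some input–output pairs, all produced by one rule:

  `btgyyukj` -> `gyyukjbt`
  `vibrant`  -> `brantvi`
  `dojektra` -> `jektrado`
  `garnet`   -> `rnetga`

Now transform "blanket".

What's happening: move the first 2 characters to the end (rotate left by 2).
Applying that to "blanket" gives "anketbl".

anketbl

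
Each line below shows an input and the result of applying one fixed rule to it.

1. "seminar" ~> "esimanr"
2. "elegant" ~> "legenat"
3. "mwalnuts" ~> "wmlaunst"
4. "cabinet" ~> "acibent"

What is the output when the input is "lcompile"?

What's happening: swap each adjacent pair of characters (1↔2, 3↔4, ...).
For "lcompile" the result is "clmoipel".

clmoipel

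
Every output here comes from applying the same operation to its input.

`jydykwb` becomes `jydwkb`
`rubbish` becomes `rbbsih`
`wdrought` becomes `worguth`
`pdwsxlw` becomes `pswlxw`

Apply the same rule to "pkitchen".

Each output is the input with this applied: swap each adjacent pair of characters (1↔2, 3↔4, ...), then delete the first character.
For "pkitchen", step one produces "kptihcne"; step two turns that into "ptihcne".
(Check on "rubbish": → "urbbsih" → "rbbsih" ✓)

ptihcne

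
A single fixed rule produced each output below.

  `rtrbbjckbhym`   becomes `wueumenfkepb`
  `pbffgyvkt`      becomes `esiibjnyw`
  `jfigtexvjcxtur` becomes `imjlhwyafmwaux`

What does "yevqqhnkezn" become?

hbtyktnqchq

The rule is to shift every letter 3 places forward in the alphabet (wrapping around), then swap each adjacent pair of characters (1↔2, 3↔4, ...).
So "yevqqhnkezn" becomes "hbtyktnqchq".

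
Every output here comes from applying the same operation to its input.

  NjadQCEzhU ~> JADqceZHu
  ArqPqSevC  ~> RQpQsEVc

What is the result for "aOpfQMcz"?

Rule — flip the case of every letter, then delete the first character.
Applying both steps to "aOpfQMcz": "AoPFqmCZ", then "oPFqmCZ".

oPFqmCZ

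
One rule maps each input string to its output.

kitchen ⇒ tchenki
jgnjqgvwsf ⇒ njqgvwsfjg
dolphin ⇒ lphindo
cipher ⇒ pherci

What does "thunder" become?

underth

What's happening: move the first 2 characters to the end (rotate left by 2).
Applying that to "thunder" gives "underth".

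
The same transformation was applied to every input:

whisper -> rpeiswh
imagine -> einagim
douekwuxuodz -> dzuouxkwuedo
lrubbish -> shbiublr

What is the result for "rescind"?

In each case the input is transformed by: swap each adjacent pair of characters (1↔2, 3↔4, ...), then reverse the string.
Working it through for "rescind": intermediate "ercsnid", final "dinscre".
(Check on "imagine": → "miganie" → "einagim" ✓)

dinscre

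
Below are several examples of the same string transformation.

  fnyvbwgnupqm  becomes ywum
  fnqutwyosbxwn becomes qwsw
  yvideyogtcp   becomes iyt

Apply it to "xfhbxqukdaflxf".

hqdl

The pattern: keep one character in every 3, starting at position 3 (positions 3rd, 6th, 9th, ...).
"xfhbxqukdaflxf" → "hqdl".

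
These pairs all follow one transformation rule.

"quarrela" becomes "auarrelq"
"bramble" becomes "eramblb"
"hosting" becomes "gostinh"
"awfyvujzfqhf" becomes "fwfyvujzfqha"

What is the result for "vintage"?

What's happening: swap the first and last characters.
Applying that to "vintage" gives "eintagv".

eintagv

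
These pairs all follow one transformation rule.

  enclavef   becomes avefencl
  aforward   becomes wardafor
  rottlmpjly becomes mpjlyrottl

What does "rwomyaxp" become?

yaxprwom

The pattern: swap the front and back halves of the string.
So "rwomyaxp" becomes "yaxprwom".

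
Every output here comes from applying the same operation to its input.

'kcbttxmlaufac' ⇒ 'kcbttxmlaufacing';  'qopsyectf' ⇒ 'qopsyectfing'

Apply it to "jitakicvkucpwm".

jitakicvkucpwming

Each output is the input with this applied: append "ing".
So "jitakicvkucpwm" becomes "jitakicvkucpwming".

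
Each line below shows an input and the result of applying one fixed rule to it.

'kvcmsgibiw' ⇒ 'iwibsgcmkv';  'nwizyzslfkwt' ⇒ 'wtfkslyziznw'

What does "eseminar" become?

arinemes

In each case the input is transformed by: reverse the string, then swap each adjacent pair of characters (1↔2, 3↔4, ...).
On "eseminar": the first step gives "ranimese", and the second then gives "arinemes".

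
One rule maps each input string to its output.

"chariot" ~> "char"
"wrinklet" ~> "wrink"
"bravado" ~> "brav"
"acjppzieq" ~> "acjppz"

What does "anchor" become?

anc

Rule — delete the last 3 characters.
So "anchor" becomes "anc".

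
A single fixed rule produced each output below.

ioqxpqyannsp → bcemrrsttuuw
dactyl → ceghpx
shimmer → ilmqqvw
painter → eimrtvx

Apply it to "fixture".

bijmvxy

Rule — shift every letter 4 places forward in the alphabet (wrapping around), then sort the characters into alphabetical order.
"fixture" → "jmbxyvi" → "bijmvxy".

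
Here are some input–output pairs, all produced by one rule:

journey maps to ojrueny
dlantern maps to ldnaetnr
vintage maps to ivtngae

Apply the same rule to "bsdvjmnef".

sbvdmjenf

The rule is to swap each adjacent pair of characters (1↔2, 3↔4, ...).
"bsdvjmnef" → "sbvdmjenf".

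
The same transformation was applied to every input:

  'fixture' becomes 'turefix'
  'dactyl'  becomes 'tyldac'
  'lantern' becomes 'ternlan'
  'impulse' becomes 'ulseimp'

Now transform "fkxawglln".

The transformation: move the first 3 characters to the end (rotate left by 3).
Doing the same to "fkxawglln": "awgllnfkx".

awgllnfkx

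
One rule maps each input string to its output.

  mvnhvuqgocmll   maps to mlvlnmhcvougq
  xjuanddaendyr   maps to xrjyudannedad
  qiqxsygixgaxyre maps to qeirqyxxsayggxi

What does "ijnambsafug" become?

igjunfaamsb

Each output is the input with this applied: take characters alternately from the front and the back (1st, last, 2nd, 2nd-last, ...).
So "ijnambsafug" becomes "igjunfaamsb".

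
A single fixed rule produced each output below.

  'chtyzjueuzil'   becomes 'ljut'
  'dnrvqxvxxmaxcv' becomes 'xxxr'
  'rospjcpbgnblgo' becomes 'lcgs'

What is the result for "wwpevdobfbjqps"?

qdfp

The transformation: keep one character in every 3, starting at position 3 (positions 3rd, 6th, 9th, ...), then swap the first and last characters.
"wwpevdobfbjqps" → "pdfq" → "qdfp".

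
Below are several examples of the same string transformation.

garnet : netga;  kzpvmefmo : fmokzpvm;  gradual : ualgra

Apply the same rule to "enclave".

Rule — move the last 3 characters to the front (rotate right by 3), then delete the last character.
Applying that to "enclave" gives "aveenc".

aveenc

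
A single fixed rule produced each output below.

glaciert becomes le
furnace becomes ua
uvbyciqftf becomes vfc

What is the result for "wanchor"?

The transformation: take characters alternately from the front and the back (1st, last, 2nd, 2nd-last, ...), then keep one character in every 3, starting at position 3 (positions 3rd, 6th, 9th, ...).
Applying both steps to "wanchor": "wraonhc", then "ah".
(Check on "glaciert": → "gtlraeci" → "le" ✓)

ah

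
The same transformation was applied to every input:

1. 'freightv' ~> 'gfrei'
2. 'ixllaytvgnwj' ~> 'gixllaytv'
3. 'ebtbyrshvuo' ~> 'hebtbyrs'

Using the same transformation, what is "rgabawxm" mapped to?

argab

Each output is the input with this applied: delete the last 3 characters, then move the last character to the front.
On "rgabawxm" that produces "argab".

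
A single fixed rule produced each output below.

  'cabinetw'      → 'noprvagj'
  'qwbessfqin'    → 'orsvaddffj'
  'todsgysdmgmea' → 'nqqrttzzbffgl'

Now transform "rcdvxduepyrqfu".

pqqrscdeehhikl

Looking at the pairs, the operation is to sort the characters into alphabetical order, then shift every letter 13 places forward in the alphabet (wrapping around) — i.e. ROT13.
Starting from "rcdvxduepyrqfu": after the first operation, "cddefpqrruuvxy"; after the second, "pqqrscdeehhikl".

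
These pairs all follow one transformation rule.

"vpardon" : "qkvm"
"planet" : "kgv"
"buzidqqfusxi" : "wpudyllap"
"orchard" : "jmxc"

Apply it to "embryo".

zhw

Looking at the pairs, the operation is to shift every letter 5 places backward in the alphabet (wrapping around), then delete the last 3 characters.
"embryo" → "zhwmtj" → "zhw".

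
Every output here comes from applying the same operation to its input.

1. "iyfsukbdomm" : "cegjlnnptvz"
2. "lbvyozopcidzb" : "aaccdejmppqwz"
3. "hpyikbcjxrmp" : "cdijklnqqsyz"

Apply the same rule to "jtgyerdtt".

efhksuuuz

In each case the input is transformed by: shift every letter 1 place forward in the alphabet (wrapping around), then sort the characters into alphabetical order.
For "jtgyerdtt", step one produces "kuhzfseuu"; step two turns that into "efhksuuuz".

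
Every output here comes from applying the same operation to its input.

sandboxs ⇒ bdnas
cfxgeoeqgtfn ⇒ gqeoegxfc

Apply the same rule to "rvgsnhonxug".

nohnsgvr

The pattern: delete the last 3 characters, then reverse the string.
For "rvgsnhonxug", step one produces "rvgsnhon"; step two turns that into "nohnsgvr".
(Check on "sandboxs": → "sandb" → "bdnas" ✓)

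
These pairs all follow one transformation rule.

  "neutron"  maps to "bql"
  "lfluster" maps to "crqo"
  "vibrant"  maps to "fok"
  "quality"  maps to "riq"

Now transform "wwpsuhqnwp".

tpekm

What's happening: shift every letter 3 places backward in the alphabet (wrapping around), then keep every other character starting from the second (positions 2nd, 4th, 6th, ...).
For "wwpsuhqnwp", step one produces "ttmprenktm"; step two turns that into "tpekm".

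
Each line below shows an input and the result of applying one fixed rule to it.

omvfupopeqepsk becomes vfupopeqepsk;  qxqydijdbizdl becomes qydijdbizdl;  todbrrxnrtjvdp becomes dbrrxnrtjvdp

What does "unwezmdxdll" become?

wezmdxdll

In each case the input is transformed by: delete the first 2 characters.
Doing the same to "unwezmdxdll": "wezmdxdll".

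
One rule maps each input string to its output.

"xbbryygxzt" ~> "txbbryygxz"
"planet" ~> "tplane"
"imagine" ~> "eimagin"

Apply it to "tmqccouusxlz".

Rule — move the last character to the front.
For "tmqccouusxlz" the result is "ztmqccouusxl".

ztmqccouusxl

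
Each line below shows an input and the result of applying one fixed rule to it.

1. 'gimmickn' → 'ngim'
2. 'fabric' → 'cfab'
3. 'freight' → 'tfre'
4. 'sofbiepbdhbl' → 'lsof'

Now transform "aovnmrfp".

paov

Looking at the pairs, the operation is to move the last character to the front, then keep only the first 4 characters.
On "aovnmrfp": the first step gives "paovnmrf", and the second then gives "paov".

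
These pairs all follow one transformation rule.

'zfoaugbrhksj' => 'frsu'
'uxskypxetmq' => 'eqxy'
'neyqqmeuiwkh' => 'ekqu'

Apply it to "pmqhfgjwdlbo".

bfmw

Looking at the pairs, the operation is to keep one character in every 3, starting at position 2 (positions 2nd, 5th, 8th, ...), then sort the characters into alphabetical order.
Starting from "pmqhfgjwdlbo": after the first operation, "mfwb"; after the second, "bfmw".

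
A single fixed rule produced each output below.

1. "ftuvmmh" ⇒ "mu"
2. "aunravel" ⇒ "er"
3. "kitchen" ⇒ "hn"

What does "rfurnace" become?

er

What's happening: sort the characters into alphabetical order, then keep one character in every 3, starting at position 3 (positions 3rd, 6th, 9th, ...).
Applying both steps to "rfurnace": "acefnrru", then "er".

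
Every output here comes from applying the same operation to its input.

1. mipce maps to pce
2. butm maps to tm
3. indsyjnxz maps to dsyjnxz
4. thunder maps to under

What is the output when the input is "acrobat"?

robat

The transformation: delete the first 2 characters.
For "acrobat" the result is "robat".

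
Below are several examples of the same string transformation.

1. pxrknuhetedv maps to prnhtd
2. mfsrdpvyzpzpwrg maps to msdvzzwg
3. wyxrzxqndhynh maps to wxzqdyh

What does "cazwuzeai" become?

The pattern: keep every other character starting from the first (positions 1st, 3rd, 5th, ...).
Doing the same to "cazwuzeai": "czuei".

czuei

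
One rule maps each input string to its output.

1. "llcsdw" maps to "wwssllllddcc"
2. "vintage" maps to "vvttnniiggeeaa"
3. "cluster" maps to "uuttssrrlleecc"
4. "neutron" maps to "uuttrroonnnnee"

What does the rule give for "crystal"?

Looking at the pairs, the operation is to double every character, then sort the characters into reverse alphabetical order.
Applying both steps to "crystal": "ccrryyssttaall", then "yyttssrrllccaa".
(Check on "llcsdw": → "llllccssddww" → "wwssllllddcc" ✓)

yyttssrrllccaa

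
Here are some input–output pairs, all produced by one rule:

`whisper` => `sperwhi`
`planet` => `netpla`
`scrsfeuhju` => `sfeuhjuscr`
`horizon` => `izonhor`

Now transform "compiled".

What's happening: move the first 3 characters to the end (rotate left by 3).
For "compiled" the result is "piledcom".

piledcom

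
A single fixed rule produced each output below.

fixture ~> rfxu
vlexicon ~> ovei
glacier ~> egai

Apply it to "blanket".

ebak

Rule — move the last 2 characters to the front (rotate right by 2), then keep every other character starting from the first (positions 1st, 3rd, 5th, ...).
For "blanket", step one produces "etblank"; step two turns that into "ebak".
(Check on "vlexicon": → "onvlexic" → "ovei" ✓)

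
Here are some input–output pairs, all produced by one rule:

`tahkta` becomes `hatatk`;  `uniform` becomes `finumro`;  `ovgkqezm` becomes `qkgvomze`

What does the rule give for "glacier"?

calgrei

The rule is to reverse the string, then move the first 3 characters to the end (rotate left by 3).
Starting from "glacier": after the first operation, "reicalg"; after the second, "calgrei".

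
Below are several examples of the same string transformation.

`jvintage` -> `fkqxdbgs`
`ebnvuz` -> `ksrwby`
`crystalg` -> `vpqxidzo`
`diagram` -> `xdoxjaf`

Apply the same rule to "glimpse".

Each output is the input with this applied: shift every letter 3 places backward in the alphabet (wrapping around), then move the first 2 characters to the end (rotate left by 2).
Working it through for "glimpse": intermediate "difjmpb", final "fjmpbdi".

fjmpbdi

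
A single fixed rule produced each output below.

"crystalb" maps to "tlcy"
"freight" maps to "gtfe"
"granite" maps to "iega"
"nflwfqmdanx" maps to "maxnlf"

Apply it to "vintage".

Looking at the pairs, the operation is to keep every other character starting from the first (positions 1st, 3rd, 5th, ...), then swap the front and back halves of the string.
On "vintage": the first step gives "vnae", and the second then gives "aevn".

aevn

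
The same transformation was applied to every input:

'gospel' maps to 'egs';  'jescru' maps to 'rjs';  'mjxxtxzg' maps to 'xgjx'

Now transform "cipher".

The pattern: swap the front and back halves of the string, then keep every other character starting from the second (positions 2nd, 4th, 6th, ...).
For "cipher" the result is "ecp".

ecp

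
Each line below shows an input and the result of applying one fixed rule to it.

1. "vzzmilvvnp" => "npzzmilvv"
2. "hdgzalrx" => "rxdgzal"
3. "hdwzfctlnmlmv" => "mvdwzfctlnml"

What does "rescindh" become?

dhescin

The transformation: delete the first character, then move the last 2 characters to the front (rotate right by 2).
For "rescindh", step one produces "escindh"; step two turns that into "dhescin".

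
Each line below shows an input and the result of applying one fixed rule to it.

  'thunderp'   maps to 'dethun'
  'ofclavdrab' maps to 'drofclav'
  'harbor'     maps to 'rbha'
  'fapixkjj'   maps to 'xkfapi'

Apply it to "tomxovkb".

ovtomx

The rule is to delete the last 2 characters, then move the last 2 characters to the front (rotate right by 2).
For "tomxovkb", step one produces "tomxov"; step two turns that into "ovtomx".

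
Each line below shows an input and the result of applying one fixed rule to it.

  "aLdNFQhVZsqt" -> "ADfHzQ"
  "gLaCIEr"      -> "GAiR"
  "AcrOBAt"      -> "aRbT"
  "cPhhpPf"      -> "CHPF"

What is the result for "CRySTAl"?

cYtL

Looking at the pairs, the operation is to flip the case of every letter, then keep every other character starting from the first (positions 1st, 3rd, 5th, ...).
So "CRySTAl" becomes "cYtL".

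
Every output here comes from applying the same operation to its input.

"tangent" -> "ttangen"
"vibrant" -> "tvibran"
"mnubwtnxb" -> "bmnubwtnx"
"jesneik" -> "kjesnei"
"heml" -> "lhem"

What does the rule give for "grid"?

dgri

Rule — move the last character to the front.
On "grid" that produces "dgri".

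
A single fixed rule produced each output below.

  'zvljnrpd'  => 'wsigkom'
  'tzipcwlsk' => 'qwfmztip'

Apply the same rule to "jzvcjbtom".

The pattern: delete the last character, then shift every letter 3 places backward in the alphabet (wrapping around).
On "jzvcjbtom": the first step gives "jzvcjbto", and the second then gives "gwszgyql".

gwszgyql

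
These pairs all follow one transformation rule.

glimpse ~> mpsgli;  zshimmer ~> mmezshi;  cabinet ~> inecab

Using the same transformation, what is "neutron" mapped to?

troneu

Each output is the input with this applied: delete the last character, then move the last 3 characters to the front (rotate right by 3).
Starting from "neutron": after the first operation, "neutro"; after the second, "troneu".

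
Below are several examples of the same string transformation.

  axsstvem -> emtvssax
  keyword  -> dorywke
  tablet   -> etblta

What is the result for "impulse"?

The rule is to swap each adjacent pair of characters (1↔2, 3↔4, ...), then reverse the string.
For "impulse", step one produces "miupsle"; step two turns that into "elspuim".

elspuim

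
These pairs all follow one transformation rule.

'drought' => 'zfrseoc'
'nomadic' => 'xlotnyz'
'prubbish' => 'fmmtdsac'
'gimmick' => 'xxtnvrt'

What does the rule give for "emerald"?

The pattern: move the first 2 characters to the end (rotate left by 2), then shift every letter 11 places forward in the alphabet (wrapping around).
So "emerald" becomes "pclwopx".

pclwopx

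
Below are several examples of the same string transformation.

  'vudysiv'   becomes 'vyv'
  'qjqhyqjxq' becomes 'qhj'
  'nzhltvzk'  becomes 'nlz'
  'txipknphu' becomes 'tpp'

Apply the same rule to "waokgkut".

The rule is to keep one character in every 3, starting at position 1 (positions 1st, 4th, 7th, ...).
Doing the same to "waokgkut": "wku".

wku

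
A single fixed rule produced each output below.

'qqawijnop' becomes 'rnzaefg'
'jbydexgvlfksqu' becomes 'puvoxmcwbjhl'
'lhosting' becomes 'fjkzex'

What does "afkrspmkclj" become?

bijgdbtca

The pattern: delete the first 2 characters, then shift every letter 9 places backward in the alphabet (wrapping around).
Starting from "afkrspmkclj": after the first operation, "krspmkclj"; after the second, "bijgdbtca".
(Check on "jbydexgvlfksqu": → "ydexgvlfksqu" → "puvoxmcwbjhl" ✓)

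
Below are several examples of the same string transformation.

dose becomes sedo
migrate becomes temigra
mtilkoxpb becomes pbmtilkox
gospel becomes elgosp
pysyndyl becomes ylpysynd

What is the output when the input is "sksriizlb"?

lbsksriiz

Rule — move the last 2 characters to the front (rotate right by 2).
So "sksriizlb" becomes "lbsksriiz".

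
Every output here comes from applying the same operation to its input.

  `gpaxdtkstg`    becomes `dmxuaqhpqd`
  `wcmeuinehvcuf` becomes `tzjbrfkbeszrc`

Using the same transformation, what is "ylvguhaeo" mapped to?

visdrexbl

What's happening: shift every letter 3 places backward in the alphabet (wrapping around).
For "ylvguhaeo" the result is "visdrexbl".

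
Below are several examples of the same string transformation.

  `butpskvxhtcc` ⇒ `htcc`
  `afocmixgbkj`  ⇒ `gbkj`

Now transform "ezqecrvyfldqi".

ldqi

In each case the input is transformed by: keep only the last 4 characters.
"ezqecrvyfldqi" → "ldqi".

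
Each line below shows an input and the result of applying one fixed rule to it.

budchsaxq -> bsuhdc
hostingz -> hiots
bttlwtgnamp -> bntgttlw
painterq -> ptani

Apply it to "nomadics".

The transformation: delete the last 3 characters, then take characters alternately from the front and the back (1st, last, 2nd, 2nd-last, ...).
"nomadics" → "ndoam".

ndoam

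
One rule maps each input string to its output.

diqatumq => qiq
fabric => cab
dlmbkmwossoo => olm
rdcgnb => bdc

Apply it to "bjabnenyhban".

The rule is to swap the first and last characters, then keep only the first 3 characters.
Starting from "bjabnenyhban": after the first operation, "njabnenyhbab"; after the second, "nja".

nja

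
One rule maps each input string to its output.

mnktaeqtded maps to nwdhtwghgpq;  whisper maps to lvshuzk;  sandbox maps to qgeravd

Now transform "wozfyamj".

In each case the input is transformed by: shift every letter 3 places forward in the alphabet (wrapping around), then move the first 2 characters to the end (rotate left by 2).
On "wozfyamj": the first step gives "zrcibdpm", and the second then gives "cibdpmzr".

cibdpmzr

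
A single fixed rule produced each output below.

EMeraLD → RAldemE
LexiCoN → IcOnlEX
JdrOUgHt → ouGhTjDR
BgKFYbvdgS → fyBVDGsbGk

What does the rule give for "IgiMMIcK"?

mmiCkiGI

The rule is to move the first 3 characters to the end (rotate left by 3), then flip the case of every letter.
Applying both steps to "IgiMMIcK": "MMIcKIgi", then "mmiCkiGI".
(Check on "JdrOUgHt": → "OUgHtJdr" → "ouGhTjDR" ✓)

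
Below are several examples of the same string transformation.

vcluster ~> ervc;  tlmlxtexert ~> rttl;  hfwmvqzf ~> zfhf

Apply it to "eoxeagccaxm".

In each case the input is transformed by: move the first 2 characters to the end (rotate left by 2), then keep only the last 4 characters.
Starting from "eoxeagccaxm": after the first operation, "xeagccaxmeo"; after the second, "xmeo".

xmeo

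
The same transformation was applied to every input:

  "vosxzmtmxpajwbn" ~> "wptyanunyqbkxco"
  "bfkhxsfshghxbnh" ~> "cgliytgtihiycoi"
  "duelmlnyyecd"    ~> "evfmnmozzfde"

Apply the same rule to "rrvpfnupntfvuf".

sswqgovqougwvg

Each output is the input with this applied: shift every letter 1 place forward in the alphabet (wrapping around).
"rrvpfnupntfvuf" → "sswqgovqougwvg".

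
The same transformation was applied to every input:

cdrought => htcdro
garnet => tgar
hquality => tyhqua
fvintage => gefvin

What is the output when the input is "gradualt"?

ltgrad

In each case the input is transformed by: swap the front and back halves of the string, then delete the first 2 characters.
For "gradualt", step one produces "ualtgrad"; step two turns that into "ltgrad".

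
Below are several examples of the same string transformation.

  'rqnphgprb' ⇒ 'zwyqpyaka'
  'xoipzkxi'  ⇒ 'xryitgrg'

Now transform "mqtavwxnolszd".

zcjefgwxubimv

What's happening: move the first character to the end, then shift every letter 9 places forward in the alphabet (wrapping around).
Working it through for "mqtavwxnolszd": intermediate "qtavwxnolszdm", final "zcjefgwxubimv".
(Check on "rqnphgprb": → "qnphgprbr" → "zwyqpyaka" ✓)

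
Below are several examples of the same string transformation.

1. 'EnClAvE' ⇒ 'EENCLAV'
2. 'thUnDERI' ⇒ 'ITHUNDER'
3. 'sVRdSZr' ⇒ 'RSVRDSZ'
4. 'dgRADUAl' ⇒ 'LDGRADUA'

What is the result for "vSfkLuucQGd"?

DVSFKLUUCQG

The pattern: move the last character to the front, then convert every letter to uppercase.
Starting from "vSfkLuucQGd": after the first operation, "dvSfkLuucQG"; after the second, "DVSFKLUUCQG".
(Check on "sVRdSZr": → "rsVRdSZ" → "RSVRDSZ" ✓)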